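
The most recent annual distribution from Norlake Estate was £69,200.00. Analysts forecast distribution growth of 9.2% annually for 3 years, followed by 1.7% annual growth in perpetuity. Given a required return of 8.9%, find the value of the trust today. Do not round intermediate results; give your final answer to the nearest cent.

£1194296.28

D_1 = 75566.40000
D_2 = 82518.50880
D_3 = 90110.21161
Terminal value at year 3: TV = D_3×(1+g_2)/(r−g_2) = 91642.08521/0.072 = 1272806.73899
P_0 = D_1/(1+r)^1 + D_2/(1+r)^2 + D_3/(1+r)^3 + TV/(1+r)^3
    = 69390.63361 + 69581.79238 + 69773.47776 + 985550.37333 = 1194296.27707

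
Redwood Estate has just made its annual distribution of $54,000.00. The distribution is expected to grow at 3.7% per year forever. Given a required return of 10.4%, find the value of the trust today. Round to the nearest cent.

D₁ = D₀ × (1 + g) = $54,000.00 × 1.037 = $55,998.0000
Growing perpetuity: P = D₁ / (r − g) = $55,998.0000 / (0.104 − 0.037) = $835,791.04

$835791.04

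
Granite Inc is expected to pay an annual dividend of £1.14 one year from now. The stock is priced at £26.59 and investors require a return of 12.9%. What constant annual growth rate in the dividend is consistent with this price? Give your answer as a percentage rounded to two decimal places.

P = D₁/(r−g) ⇒ g = r − D₁/P = 0.129 − £1.14/£26.59 = 0.086127

8.61%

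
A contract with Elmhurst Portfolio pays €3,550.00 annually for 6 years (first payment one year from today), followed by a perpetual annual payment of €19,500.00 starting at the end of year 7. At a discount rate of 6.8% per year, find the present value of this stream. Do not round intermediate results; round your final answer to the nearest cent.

PV of 6-year annuity: €3,550.00 × [1 − (1+0.068)^−6] / 0.068 = 17026.19916
Perpetuity value at year 6: €19,500.00 / 0.068 = 286764.70588
PV of perpetuity: 286764.70588 / (1+0.068)^6 = 193240.51334
Total PV = 17026.19916 + 193240.51334 = 210266.71249

€210266.71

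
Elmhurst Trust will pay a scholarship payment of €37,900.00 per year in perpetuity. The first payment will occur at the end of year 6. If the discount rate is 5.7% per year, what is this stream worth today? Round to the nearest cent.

Value at end of year 5: C / r = €37,900.00 / 0.057 = €664,912.2807
Discount to today: PV = €664,912.2807 / (1 + 0.057)^5 = €664,912.2807 / 1.319395 = €503,952.28

€503952.28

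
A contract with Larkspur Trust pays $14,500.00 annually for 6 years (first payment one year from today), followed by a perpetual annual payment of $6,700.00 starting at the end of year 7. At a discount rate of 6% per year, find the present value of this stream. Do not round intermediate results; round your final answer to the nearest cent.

PV of 6-year annuity: $14,500.00 × [1 − (1+0.06)^−6] / 0.06 = 71301.20273
Perpetuity value at year 6: $6,700.00 / 0.06 = 111666.66667
PV of perpetuity: 111666.66667 / (1+0.06)^6 = 78720.59368
Total PV = 71301.20273 + 78720.59368 = 150021.79641

$150021.80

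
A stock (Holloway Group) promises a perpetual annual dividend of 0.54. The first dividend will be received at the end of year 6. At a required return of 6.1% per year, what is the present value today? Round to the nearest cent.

Value at end of year 5: C / r = 0.54 / 0.061 = 8.8525
Discount to today: PV = 8.8525 / (1 + 0.061)^5 = 8.8525 / 1.344550 = 6.58

6.58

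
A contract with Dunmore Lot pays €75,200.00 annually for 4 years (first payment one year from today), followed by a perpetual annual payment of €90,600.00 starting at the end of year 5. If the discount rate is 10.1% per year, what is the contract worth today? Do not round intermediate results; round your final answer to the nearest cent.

€848319.26

PV of 4-year annuity: €75,200.00 × [1 − (1+0.101)^−4] / 0.101 = 237858.78789
Perpetuity value at year 4: €90,600.00 / 0.101 = 897029.70297
PV of perpetuity: 897029.70297 / (1+0.101)^4 = 610460.47182
Total PV = 237858.78789 + 610460.47182 = 848319.25971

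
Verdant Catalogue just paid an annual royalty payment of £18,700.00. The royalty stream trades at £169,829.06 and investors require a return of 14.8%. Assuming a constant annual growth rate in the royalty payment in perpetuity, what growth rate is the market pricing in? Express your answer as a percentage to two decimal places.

3.41%

P = D₀(1+g)/(r−g) ⇒ P(r−g) = D₀(1+g) ⇒ g(P+D₀) = P·r − D₀
g = (P·r − D₀)/(P + D₀) = (£169,829.06×0.148 − £18,700.00) / (£169,829.06 + £18,700.00) = 0.034131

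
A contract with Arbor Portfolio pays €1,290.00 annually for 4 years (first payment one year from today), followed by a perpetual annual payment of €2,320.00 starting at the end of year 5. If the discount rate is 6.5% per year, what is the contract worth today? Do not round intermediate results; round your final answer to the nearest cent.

€32163.74

PV of 4-year annuity: €1,290.00 × [1 − (1+0.065)^−4] / 0.065 = 4419.28020
Perpetuity value at year 4: €2,320.00 / 0.065 = 35692.30769
PV of perpetuity: 35692.30769 / (1+0.065)^4 = 27744.45494
Total PV = 4419.28020 + 27744.45494 = 32163.73513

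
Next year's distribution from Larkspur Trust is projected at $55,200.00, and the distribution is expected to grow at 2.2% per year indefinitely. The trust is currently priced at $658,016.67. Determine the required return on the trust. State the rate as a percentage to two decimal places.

10.59%

P = D₁/(r − g) ⇒ r = D₁/P + g = $55,200.0000/$658,016.67 + 0.022 = 0.083888 + 0.022 = 0.105888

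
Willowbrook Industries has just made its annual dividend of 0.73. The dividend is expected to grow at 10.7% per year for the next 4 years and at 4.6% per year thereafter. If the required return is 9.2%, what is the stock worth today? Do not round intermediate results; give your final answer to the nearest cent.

D_1 = 0.80811
D_2 = 0.89458
D_3 = 0.99030
D_4 = 1.09626
Terminal value at year 4: TV = D_4×(1+g_2)/(r−g_2) = 1.14669/0.046 = 24.92799
P_0 = D_1/(1+r)^1 + D_2/(1+r)^2 + D_3/(1+r)^3 + D_4/(1+r)^4 + TV/(1+r)^4
    = 0.74003 + 0.75019 + 0.76050 + 0.77094 + 17.53059 = 20.55226

20.55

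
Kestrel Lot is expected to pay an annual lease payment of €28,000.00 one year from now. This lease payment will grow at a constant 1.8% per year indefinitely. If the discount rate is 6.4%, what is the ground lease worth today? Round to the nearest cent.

Growing perpetuity: P = D₁ / (r − g) = €28,000.0000 / (0.064 − 0.018) = €608,695.65

€608695.65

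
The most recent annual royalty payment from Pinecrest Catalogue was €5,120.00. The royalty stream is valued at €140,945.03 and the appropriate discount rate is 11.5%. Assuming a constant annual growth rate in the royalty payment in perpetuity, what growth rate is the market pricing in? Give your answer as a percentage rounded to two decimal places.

P = D₀(1+g)/(r−g) ⇒ P(r−g) = D₀(1+g) ⇒ g(P+D₀) = P·r − D₀
g = (P·r − D₀)/(P + D₀) = (€140,945.03×0.115 − €5,120.00) / (€140,945.03 + €5,120.00) = 0.075916

7.59%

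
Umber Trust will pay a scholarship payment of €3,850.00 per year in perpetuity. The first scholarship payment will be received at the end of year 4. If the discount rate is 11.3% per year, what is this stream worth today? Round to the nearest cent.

€24711.37

Value at end of year 3: C / r = €3,850.00 / 0.113 = €34,070.7965
Discount to today: PV = €34,070.7965 / (1 + 0.113)^3 = €34,070.7965 / 1.378750 = €24,711.37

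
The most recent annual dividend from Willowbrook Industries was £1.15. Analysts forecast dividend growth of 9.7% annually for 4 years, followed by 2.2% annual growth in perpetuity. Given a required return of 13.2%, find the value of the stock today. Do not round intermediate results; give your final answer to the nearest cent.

£13.68

D_1 = 1.26155
D_2 = 1.38392
D_3 = 1.51816
D_4 = 1.66542
Terminal value at year 4: TV = D_4×(1+g_2)/(r−g_2) = 1.70206/0.11 = 15.47329
P_0 = D_1/(1+r)^1 + D_2/(1+r)^2 + D_3/(1+r)^3 + D_4/(1+r)^4 + TV/(1+r)^4
    = 1.11444 + 1.07999 + 1.04659 + 1.01424 + 9.42317 = 13.67843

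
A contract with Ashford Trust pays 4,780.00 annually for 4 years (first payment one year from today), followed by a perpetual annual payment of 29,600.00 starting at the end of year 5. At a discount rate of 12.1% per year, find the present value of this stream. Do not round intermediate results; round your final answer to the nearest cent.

PV of 4-year annuity: 4,780.00 × [1 − (1+0.121)^−4] / 0.121 = 14488.00507
Perpetuity value at year 4: 29,600.00 / 0.121 = 244628.09917
PV of perpetuity: 244628.09917 / (1+0.121)^4 = 154911.58245
Total PV = 14488.00507 + 154911.58245 = 169399.58752

169399.59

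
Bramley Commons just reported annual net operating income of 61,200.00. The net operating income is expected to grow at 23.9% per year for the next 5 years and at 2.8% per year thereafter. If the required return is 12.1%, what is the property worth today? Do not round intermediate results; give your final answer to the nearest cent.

1533120.00

D_1 = 75826.80000
D_2 = 93949.40520
D_3 = 116403.31304
D_4 = 144223.70486
D_5 = 178693.17032
Terminal value at year 5: TV = D_5×(1+g_2)/(r−g_2) = 183696.57909/0.093 = 1975232.03323
P_0 = D_1/(1+r)^1 + D_2/(1+r)^2 + D_3/(1+r)^3 + D_4/(1+r)^4 + D_5/(1+r)^5 + TV/(1+r)^5
    = 67642.10526 + 74762.32687 + 82632.04549 + 91330.15554 + 100943.85612 + 1115809.50638 = 1533119.99566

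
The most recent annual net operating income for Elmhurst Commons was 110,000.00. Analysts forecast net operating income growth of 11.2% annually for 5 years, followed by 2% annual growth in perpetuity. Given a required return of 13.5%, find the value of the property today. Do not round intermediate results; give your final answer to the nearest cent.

D_1 = 122320.00000
D_2 = 136019.84000
D_3 = 151254.06208
D_4 = 168194.51703
D_5 = 187032.30294
Terminal value at year 5: TV = D_5×(1+g_2)/(r−g_2) = 190772.94900/0.115 = 1658895.20869
P_0 = D_1/(1+r)^1 + D_2/(1+r)^2 + D_3/(1+r)^3 + D_4/(1+r)^4 + D_5/(1+r)^5 + TV/(1+r)^5
    = 107770.92511 + 105587.02090 + 103447.37202 + 101351.08166 + 99297.27120 + 880723.62278 = 1398177.29367

1398177.29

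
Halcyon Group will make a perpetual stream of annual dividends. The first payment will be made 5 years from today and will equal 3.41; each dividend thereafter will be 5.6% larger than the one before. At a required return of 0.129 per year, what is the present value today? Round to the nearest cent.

Value at end of year 4: C₁ / (r − g) = 3.41 / (0.129 − 0.056) = 46.7123
Discount to today: PV = 46.7123 / (1 + 0.129)^4 = 46.7123 / 1.624710 = 28.75

28.75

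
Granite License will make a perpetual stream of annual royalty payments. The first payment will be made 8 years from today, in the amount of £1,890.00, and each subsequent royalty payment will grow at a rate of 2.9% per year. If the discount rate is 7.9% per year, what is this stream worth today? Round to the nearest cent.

Value at end of year 7: C₁ / (r − g) = £1,890.00 / (0.079 − 0.029) = £37,800.0000
Discount to today: PV = £37,800.0000 / (1 + 0.079)^7 = £37,800.0000 / 1.702747 = £22,199.42

£22199.42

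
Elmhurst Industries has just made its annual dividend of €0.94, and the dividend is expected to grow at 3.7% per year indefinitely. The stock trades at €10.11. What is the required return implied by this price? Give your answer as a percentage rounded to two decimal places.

13.34%

D₁ = €0.94 × 1.037 = €0.9748
P = D₁/(r − g) ⇒ r = D₁/P + g = €0.9748/€10.11 + 0.037 = 0.096417 + 0.037 = 0.133417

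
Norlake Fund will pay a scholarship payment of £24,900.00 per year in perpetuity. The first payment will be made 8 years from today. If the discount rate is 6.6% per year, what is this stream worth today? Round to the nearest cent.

£241187.60

Value at end of year 7: C / r = £24,900.00 / 0.066 = £377,272.7273
Discount to today: PV = £377,272.7273 / (1 + 0.066)^7 = £377,272.7273 / 1.564229 = £241,187.60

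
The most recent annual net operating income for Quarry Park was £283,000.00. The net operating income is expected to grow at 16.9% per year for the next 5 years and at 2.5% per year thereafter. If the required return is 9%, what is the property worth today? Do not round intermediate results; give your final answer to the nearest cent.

D_1 = 330827.00000
D_2 = 386736.76300
D_3 = 452095.27595
D_4 = 528499.37758
D_5 = 617815.77239
Terminal value at year 5: TV = D_5×(1+g_2)/(r−g_2) = 633261.16670/0.065 = 9742479.48774
P_0 = D_1/(1+r)^1 + D_2/(1+r)^2 + D_3/(1+r)^3 + D_4/(1+r)^4 + D_5/(1+r)^5 + TV/(1+r)^5
    = 303511.00917 + 325508.59608 + 349100.50350 + 374402.28311 + 401537.86143 + 6331943.19945 = 8086003.45274

£8086003.45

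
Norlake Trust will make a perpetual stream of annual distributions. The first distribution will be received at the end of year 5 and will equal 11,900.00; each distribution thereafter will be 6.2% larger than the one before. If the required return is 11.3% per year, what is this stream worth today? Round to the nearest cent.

Value at end of year 4: C₁ / (r − g) = 11,900.00 / (0.113 − 0.062) = 233,333.3333
Discount to today: PV = 233,333.3333 / (1 + 0.113)^4 = 233,333.3333 / 1.534549 = 152,053.40

152053.40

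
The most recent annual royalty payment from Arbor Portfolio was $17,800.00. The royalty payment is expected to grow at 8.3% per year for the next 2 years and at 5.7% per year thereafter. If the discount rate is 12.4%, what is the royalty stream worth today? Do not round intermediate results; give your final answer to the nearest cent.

D_1 = 19277.40000
D_2 = 20877.42420
Terminal value at year 2: TV = D_2×(1+g_2)/(r−g_2) = 22067.43738/0.067 = 329364.73701
P_0 = D_1/(1+r)^1 + D_2/(1+r)^2 + TV/(1+r)^2
    = 17150.71174 + 16525.10749 + 260702.06891 = 294377.88814

$294377.89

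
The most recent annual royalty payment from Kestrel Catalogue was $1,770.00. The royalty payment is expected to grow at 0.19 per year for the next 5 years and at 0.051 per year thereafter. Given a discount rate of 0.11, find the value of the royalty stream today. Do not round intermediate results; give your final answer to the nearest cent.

$55609.93

D_1 = 2106.30000
D_2 = 2506.49700
D_3 = 2982.73143
D_4 = 3549.45040
D_5 = 4223.84598
Terminal value at year 5: TV = D_5×(1+g_2)/(r−g_2) = 4439.26212/0.059 = 75241.73090
P_0 = D_1/(1+r)^1 + D_2/(1+r)^2 + D_3/(1+r)^3 + D_4/(1+r)^4 + D_5/(1+r)^5 + TV/(1+r)^5
    = 1897.56757 + 2034.32919 + 2180.94751 + 2338.13292 + 2506.64701 + 44652.30513 = 55609.92933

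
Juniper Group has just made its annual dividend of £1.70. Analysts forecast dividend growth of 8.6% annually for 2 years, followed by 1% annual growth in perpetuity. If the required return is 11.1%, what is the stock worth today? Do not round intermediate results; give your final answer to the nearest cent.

D_1 = 1.84620
D_2 = 2.00497
Terminal value at year 2: TV = D_2×(1+g_2)/(r−g_2) = 2.02502/0.101 = 20.04973
P_0 = D_1/(1+r)^1 + D_2/(1+r)^2 + TV/(1+r)^2
    = 1.66175 + 1.62435 + 16.24353 = 19.52963

£19.53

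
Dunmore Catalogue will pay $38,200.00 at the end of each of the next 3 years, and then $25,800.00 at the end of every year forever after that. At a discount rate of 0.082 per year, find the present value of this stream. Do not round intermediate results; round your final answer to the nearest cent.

$346475.18

PV of 3-year annuity: $38,200.00 × [1 − (1+0.082)^−3] / 0.082 = 98090.91704
Perpetuity value at year 3: $25,800.00 / 0.082 = 314634.14634
PV of perpetuity: 314634.14634 / (1+0.082)^3 = 248384.25997
Total PV = 98090.91704 + 248384.25997 = 346475.17700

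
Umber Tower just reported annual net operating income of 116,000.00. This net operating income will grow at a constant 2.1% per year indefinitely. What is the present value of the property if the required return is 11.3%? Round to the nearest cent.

1287347.83

D₁ = D₀ × (1 + g) = 116,000.00 × 1.021 = 118,436.0000
Growing perpetuity: P = D₁ / (r − g) = 118,436.0000 / (0.113 − 0.021) = 1,287,347.83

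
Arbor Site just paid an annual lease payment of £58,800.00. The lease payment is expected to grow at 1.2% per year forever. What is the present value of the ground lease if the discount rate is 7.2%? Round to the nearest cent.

£991760.00

D₁ = D₀ × (1 + g) = £58,800.00 × 1.012 = £59,505.6000
Growing perpetuity: P = D₁ / (r − g) = £59,505.6000 / (0.072 − 0.012) = £991,760.00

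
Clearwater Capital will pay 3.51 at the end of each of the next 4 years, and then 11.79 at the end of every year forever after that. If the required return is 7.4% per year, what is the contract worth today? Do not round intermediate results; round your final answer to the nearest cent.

PV of 4-year annuity: 3.51 × [1 − (1+0.074)^−4] / 0.074 = 11.78254
Perpetuity value at year 4: 11.79 / 0.074 = 159.32432
PV of perpetuity: 159.32432 / (1+0.074)^4 = 119.74709
Total PV = 11.78254 + 119.74709 = 131.52962

131.53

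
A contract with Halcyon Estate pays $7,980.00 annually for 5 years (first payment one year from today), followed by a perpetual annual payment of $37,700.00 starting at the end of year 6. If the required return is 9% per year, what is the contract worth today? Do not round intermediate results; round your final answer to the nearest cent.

$303288.45

PV of 5-year annuity: $7,980.00 × [1 − (1+0.09)^−5] / 0.09 = 31039.41708
Perpetuity value at year 5: $37,700.00 / 0.09 = 418888.88889
PV of perpetuity: 418888.88889 / (1+0.09)^5 = 272249.03626
Total PV = 31039.41708 + 272249.03626 = 303288.45334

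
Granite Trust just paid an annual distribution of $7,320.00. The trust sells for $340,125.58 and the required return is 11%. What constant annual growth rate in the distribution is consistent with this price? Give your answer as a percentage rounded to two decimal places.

P = D₀(1+g)/(r−g) ⇒ P(r−g) = D₀(1+g) ⇒ g(P+D₀) = P·r − D₀
g = (P·r − D₀)/(P + D₀) = ($340,125.58×0.11 − $7,320.00) / ($340,125.58 + $7,320.00) = 0.086614

8.66%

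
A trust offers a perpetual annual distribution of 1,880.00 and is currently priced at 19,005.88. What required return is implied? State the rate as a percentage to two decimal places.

P = C/r ⇒ r = C/P = 1,880.00/19,005.88 = 0.098917

9.89%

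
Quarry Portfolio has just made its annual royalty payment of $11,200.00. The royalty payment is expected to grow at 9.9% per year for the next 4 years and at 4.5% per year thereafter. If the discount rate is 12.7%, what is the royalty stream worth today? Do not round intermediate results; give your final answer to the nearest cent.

$171152.77

D_1 = 12308.80000
D_2 = 13527.37120
D_3 = 14866.58095
D_4 = 16338.37246
Terminal value at year 4: TV = D_4×(1+g_2)/(r−g_2) = 17073.59922/0.082 = 208214.62468
P_0 = D_1/(1+r)^1 + D_2/(1+r)^2 + D_3/(1+r)^3 + D_4/(1+r)^4 + TV/(1+r)^4
    = 10921.73913 + 10650.39157 + 10385.78557 + 10127.75363 + 129067.10422 = 171152.77413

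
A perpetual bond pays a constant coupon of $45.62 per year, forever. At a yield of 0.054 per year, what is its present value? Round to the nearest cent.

$844.81

Level perpetuity: PV = C / r = $45.62 / 0.054 = $844.81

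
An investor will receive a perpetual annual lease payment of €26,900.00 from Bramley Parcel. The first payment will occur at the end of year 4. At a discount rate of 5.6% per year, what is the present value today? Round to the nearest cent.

Value at end of year 3: C / r = €26,900.00 / 0.056 = €480,357.1429
Discount to today: PV = €480,357.1429 / (1 + 0.056)^3 = €480,357.1429 / 1.177584 = €407,917.65

€407917.65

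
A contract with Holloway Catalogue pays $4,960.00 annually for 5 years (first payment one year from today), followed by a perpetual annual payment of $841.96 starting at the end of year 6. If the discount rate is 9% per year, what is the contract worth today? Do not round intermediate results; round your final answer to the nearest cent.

$25372.85

PV of 5-year annuity: $4,960.00 × [1 − (1+0.09)^−5] / 0.09 = 19292.67027
Perpetuity value at year 5: $841.96 / 0.09 = 9355.11111
PV of perpetuity: 9355.11111 / (1+0.09)^5 = 6080.18033
Total PV = 19292.67027 + 6080.18033 = 25372.85060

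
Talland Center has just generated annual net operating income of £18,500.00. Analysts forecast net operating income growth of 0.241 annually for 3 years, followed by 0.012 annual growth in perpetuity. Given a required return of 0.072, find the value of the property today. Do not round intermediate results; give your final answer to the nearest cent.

D_1 = 22958.50000
D_2 = 28491.49850
D_3 = 35357.94964
Terminal value at year 3: TV = D_3×(1+g_2)/(r−g_2) = 35782.24503/0.06 = 596370.75057
P_0 = D_1/(1+r)^1 + D_2/(1+r)^2 + D_3/(1+r)^3 + TV/(1+r)^3
    = 21416.51119 + 24792.80820 + 28701.37591 + 484096.54038 = 559007.23569

£559007.24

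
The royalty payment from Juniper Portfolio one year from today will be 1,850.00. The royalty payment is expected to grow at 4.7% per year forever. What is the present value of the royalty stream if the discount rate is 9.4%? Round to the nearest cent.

39361.70

Growing perpetuity: P = D₁ / (r − g) = 1,850.0000 / (0.094 − 0.047) = 39,361.70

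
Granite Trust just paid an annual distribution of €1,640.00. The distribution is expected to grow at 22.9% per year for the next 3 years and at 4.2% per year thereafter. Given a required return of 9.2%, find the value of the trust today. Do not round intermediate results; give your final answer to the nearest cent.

D_1 = 2015.56000
D_2 = 2477.12324
D_3 = 3044.38446
Terminal value at year 3: TV = D_3×(1+g_2)/(r−g_2) = 3172.24861/0.05 = 63444.97219
P_0 = D_1/(1+r)^1 + D_2/(1+r)^2 + D_3/(1+r)^3 + TV/(1+r)^3
    = 1845.75092 + 2077.31490 + 2337.93042 + 48722.46993 = 54983.46617

€54983.47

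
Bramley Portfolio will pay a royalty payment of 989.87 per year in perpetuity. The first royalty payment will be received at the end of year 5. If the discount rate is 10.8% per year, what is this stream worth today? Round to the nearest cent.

Value at end of year 4: C / r = 989.87 / 0.108 = 9,165.4630
Discount to today: PV = 9,165.4630 / (1 + 0.108)^4 = 9,165.4630 / 1.507159 = 6,081.29

6081.29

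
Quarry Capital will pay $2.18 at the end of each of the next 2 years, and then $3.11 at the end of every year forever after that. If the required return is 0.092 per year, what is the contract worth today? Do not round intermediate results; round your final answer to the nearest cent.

PV of 2-year annuity: $2.18 × [1 − (1+0.092)^−2] / 0.092 = 3.82448
Perpetuity value at year 2: $3.11 / 0.092 = 33.80435
PV of perpetuity: 33.80435 / (1+0.092)^2 = 28.34832
Total PV = 3.82448 + 28.34832 = 32.17280

$32.17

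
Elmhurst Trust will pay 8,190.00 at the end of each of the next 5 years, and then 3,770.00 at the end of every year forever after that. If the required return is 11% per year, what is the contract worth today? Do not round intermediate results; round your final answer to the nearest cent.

50608.59

PV of 5-year annuity: 8,190.00 × [1 − (1+0.11)^−5] / 0.11 = 30269.39657
Perpetuity value at year 5: 3,770.00 / 0.11 = 34272.72727
PV of perpetuity: 34272.72727 / (1+0.11)^5 = 20339.19552
Total PV = 30269.39657 + 20339.19552 = 50608.59209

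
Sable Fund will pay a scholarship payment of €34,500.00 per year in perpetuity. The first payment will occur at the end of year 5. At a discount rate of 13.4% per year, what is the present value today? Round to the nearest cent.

€155690.49

Value at end of year 4: C / r = €34,500.00 / 0.134 = €257,462.6866
Discount to today: PV = €257,462.6866 / (1 + 0.134)^4 = €257,462.6866 / 1.653683 = €155,690.49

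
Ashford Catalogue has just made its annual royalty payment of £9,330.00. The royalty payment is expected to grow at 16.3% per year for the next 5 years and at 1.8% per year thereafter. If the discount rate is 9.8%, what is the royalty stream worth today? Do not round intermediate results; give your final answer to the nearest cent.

£213898.59

D_1 = 10850.79000
D_2 = 12619.46877
D_3 = 14676.44218
D_4 = 17068.70225
D_5 = 19850.90072
Terminal value at year 5: TV = D_5×(1+g_2)/(r−g_2) = 20208.21694/0.08 = 252602.71169
P_0 = D_1/(1+r)^1 + D_2/(1+r)^2 + D_3/(1+r)^3 + D_4/(1+r)^4 + D_5/(1+r)^5 + TV/(1+r)^5
    = 9882.32240 + 10467.34149 + 11086.99285 + 11743.32667 + 12438.51450 + 158280.09703 = 213898.59495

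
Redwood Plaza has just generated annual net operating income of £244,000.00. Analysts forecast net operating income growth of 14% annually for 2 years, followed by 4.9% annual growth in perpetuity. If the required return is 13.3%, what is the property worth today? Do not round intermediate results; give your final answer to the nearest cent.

£3577395.03

D_1 = 278160.00000
D_2 = 317102.40000
Terminal value at year 2: TV = D_2×(1+g_2)/(r−g_2) = 332640.41760/0.084 = 3960004.97143
P_0 = D_1/(1+r)^1 + D_2/(1+r)^2 + TV/(1+r)^2
    = 245507.50221 + 247024.31820 + 3084863.21175 = 3577395.03215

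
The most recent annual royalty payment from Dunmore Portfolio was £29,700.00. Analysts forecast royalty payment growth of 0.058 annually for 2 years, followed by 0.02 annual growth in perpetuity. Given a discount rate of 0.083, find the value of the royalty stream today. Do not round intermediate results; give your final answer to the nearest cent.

£516272.18

D_1 = 31422.60000
D_2 = 33245.11080
Terminal value at year 2: TV = D_2×(1+g_2)/(r−g_2) = 33910.01302/0.063 = 538254.17486
P_0 = D_1/(1+r)^1 + D_2/(1+r)^2 + TV/(1+r)^2
    = 29014.40443 + 28344.63517 + 458913.14085 = 516272.18045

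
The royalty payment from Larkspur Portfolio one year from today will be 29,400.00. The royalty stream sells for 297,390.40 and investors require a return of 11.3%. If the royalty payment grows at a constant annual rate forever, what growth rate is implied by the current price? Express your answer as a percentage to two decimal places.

1.41%

P = D₁/(r−g) ⇒ g = r − D₁/P = 0.113 − 29,400.00/297,390.40 = 0.014140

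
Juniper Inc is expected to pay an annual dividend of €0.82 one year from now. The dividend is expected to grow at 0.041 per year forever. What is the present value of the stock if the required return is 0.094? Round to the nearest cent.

€15.47

Growing perpetuity: P = D₁ / (r − g) = €0.8200 / (0.094 − 0.041) = €15.47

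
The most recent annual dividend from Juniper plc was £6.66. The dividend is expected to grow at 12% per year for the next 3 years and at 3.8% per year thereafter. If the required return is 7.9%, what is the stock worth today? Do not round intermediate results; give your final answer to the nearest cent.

D_1 = 7.45920
D_2 = 8.35430
D_3 = 9.35682
Terminal value at year 3: TV = D_3×(1+g_2)/(r−g_2) = 9.71238/0.041 = 236.88731
P_0 = D_1/(1+r)^1 + D_2/(1+r)^2 + D_3/(1+r)^3 + TV/(1+r)^3
    = 6.91307 + 7.17575 + 7.44842 + 188.57211 = 210.10935

£210.11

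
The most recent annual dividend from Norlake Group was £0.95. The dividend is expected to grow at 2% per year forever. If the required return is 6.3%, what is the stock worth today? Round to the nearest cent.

D₁ = D₀ × (1 + g) = £0.95 × 1.02 = £0.9690
Growing perpetuity: P = D₁ / (r − g) = £0.9690 / (0.063 − 0.02) = £22.53

£22.53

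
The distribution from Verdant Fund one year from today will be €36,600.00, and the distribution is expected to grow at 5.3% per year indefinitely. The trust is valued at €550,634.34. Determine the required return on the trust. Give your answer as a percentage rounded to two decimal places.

11.95%

P = D₁/(r − g) ⇒ r = D₁/P + g = €36,600.0000/€550,634.34 + 0.053 = 0.066469 + 0.053 = 0.119469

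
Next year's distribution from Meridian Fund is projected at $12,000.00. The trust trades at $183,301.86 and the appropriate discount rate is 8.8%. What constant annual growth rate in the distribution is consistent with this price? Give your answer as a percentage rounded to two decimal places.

P = D₁/(r−g) ⇒ g = r − D₁/P = 0.088 − $12,000.00/$183,301.86 = 0.022534

2.25%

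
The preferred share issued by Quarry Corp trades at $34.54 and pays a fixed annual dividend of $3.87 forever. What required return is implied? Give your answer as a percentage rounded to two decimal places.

P = C/r ⇒ r = C/P = $3.87/$34.54 = 0.112044

11.20%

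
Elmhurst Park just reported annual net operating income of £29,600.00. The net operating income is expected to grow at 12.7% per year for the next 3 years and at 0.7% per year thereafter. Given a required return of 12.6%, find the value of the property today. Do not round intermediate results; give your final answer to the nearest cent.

D_1 = 33359.20000
D_2 = 37595.81840
D_3 = 42370.48734
Terminal value at year 3: TV = D_3×(1+g_2)/(r−g_2) = 42667.08075/0.119 = 358546.89704
P_0 = D_1/(1+r)^1 + D_2/(1+r)^2 + D_3/(1+r)^3 + TV/(1+r)^3
    = 29626.28774 + 29652.59883 + 29678.93329 + 251148.62038 = 340106.44025

£340106.44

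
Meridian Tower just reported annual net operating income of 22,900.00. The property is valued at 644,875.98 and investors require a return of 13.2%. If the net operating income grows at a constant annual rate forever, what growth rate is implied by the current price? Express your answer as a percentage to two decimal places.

P = D₀(1+g)/(r−g) ⇒ P(r−g) = D₀(1+g) ⇒ g(P+D₀) = P·r − D₀
g = (P·r − D₀)/(P + D₀) = (644,875.98×0.132 − 22,900.00) / (644,875.98 + 22,900.00) = 0.093180

9.32%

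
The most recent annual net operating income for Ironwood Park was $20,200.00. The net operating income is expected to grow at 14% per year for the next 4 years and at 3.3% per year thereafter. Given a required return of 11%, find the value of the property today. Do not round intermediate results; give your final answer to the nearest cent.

$387909.81

D_1 = 23028.00000
D_2 = 26251.92000
D_3 = 29927.18880
D_4 = 34116.99523
Terminal value at year 4: TV = D_4×(1+g_2)/(r−g_2) = 35242.85607/0.077 = 457699.42954
P_0 = D_1/(1+r)^1 + D_2/(1+r)^2 + D_3/(1+r)^3 + D_4/(1+r)^4 + TV/(1+r)^4
    = 20745.94595 + 21306.64719 + 21882.50252 + 22473.92150 + 301500.79109 = 387909.80824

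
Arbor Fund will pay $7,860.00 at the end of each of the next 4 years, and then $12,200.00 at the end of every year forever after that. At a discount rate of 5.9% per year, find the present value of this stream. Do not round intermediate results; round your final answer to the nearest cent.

$191706.60

PV of 4-year annuity: $7,860.00 × [1 − (1+0.059)^−4] / 0.059 = 27298.21179
Perpetuity value at year 4: $12,200.00 / 0.059 = 206779.66102
PV of perpetuity: 206779.66102 / (1+0.059)^4 = 164408.39081
Total PV = 27298.21179 + 164408.39081 = 191706.60260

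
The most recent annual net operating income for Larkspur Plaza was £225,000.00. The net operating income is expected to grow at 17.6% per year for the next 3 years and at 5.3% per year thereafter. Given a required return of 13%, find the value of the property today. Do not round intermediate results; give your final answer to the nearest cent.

£4199683.64

D_1 = 264600.00000
D_2 = 311169.60000
D_3 = 365935.44960
Terminal value at year 3: TV = D_3×(1+g_2)/(r−g_2) = 385330.02843/0.077 = 5004286.08349
P_0 = D_1/(1+r)^1 + D_2/(1+r)^2 + D_3/(1+r)^3 + TV/(1+r)^3
    = 234159.29204 + 243691.44021 + 253611.62273 + 3468221.28225 = 4199683.63722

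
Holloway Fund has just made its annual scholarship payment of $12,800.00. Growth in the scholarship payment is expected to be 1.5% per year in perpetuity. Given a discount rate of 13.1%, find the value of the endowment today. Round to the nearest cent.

D₁ = D₀ × (1 + g) = $12,800.00 × 1.015 = $12,992.0000
Growing perpetuity: P = D₁ / (r − g) = $12,992.0000 / (0.131 − 0.015) = $112,000.00

$112000.00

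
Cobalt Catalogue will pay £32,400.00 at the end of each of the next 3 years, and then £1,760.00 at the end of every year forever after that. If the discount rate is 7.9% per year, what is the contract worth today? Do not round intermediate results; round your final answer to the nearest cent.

£101383.43

PV of 3-year annuity: £32,400.00 × [1 − (1+0.079)^−3] / 0.079 = 83648.83518
Perpetuity value at year 3: £1,760.00 / 0.079 = 22278.48101
PV of perpetuity: 22278.48101 / (1+0.079)^3 = 17734.59367
Total PV = 83648.83518 + 17734.59367 = 101383.42885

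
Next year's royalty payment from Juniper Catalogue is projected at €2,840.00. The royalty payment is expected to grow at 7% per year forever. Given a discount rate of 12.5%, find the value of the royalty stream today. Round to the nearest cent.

Growing perpetuity: P = D₁ / (r − g) = €2,840.0000 / (0.125 − 0.07) = €51,636.36

€51636.36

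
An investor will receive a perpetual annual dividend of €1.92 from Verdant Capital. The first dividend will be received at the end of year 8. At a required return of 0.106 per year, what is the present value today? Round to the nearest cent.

Value at end of year 7: C / r = €1.92 / 0.106 = €18.1132
Discount to today: PV = €18.1132 / (1 + 0.106)^7 = €18.1132 / 2.024351 = €8.95

€8.95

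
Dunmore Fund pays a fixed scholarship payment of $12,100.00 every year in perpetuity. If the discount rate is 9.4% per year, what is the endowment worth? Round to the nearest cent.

$128723.40

Level perpetuity: PV = C / r = $12,100.00 / 0.094 = $128,723.40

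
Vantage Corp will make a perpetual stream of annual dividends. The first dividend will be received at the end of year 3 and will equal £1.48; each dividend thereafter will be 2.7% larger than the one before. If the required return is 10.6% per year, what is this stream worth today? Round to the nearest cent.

£15.32

Value at end of year 2: C₁ / (r − g) = £1.48 / (0.106 − 0.027) = £18.7342
Discount to today: PV = £18.7342 / (1 + 0.106)^2 = £18.7342 / 1.223236 = £15.32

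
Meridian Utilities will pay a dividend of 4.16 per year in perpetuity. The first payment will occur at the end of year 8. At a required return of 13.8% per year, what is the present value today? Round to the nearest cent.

12.20

Value at end of year 7: C / r = 4.16 / 0.138 = 30.1449
Discount to today: PV = 30.1449 / (1 + 0.138)^7 = 30.1449 / 2.471700 = 12.20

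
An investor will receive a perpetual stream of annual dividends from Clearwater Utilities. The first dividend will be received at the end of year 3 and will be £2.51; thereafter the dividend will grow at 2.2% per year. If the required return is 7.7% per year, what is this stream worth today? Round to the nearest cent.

Value at end of year 2: C₁ / (r − g) = £2.51 / (0.077 − 0.022) = £45.6364
Discount to today: PV = £45.6364 / (1 + 0.077)^2 = £45.6364 / 1.159929 = £39.34

£39.34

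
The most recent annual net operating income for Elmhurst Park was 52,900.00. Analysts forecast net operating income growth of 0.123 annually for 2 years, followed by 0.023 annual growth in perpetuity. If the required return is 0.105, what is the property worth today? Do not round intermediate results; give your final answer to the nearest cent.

D_1 = 59406.70000
D_2 = 66713.72410
Terminal value at year 2: TV = D_2×(1+g_2)/(r−g_2) = 68248.13975/0.082 = 832294.38725
P_0 = D_1/(1+r)^1 + D_2/(1+r)^2 + TV/(1+r)^2
    = 53761.71946 + 54637.47597 + 681635.82830 = 790035.02373

790035.02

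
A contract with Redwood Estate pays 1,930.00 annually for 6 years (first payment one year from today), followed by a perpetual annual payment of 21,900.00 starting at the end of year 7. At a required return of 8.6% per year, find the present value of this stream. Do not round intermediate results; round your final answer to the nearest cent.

PV of 6-year annuity: 1,930.00 × [1 − (1+0.086)^−6] / 0.086 = 8762.05548
Perpetuity value at year 6: 21,900.00 / 0.086 = 254651.16279
PV of perpetuity: 254651.16279 / (1+0.086)^6 = 155226.80267
Total PV = 8762.05548 + 155226.80267 = 163988.85815

163988.86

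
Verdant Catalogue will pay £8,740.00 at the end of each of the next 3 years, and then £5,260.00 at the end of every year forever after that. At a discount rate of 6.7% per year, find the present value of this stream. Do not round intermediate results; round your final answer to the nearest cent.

PV of 3-year annuity: £8,740.00 × [1 − (1+0.067)^−3] / 0.067 = 23062.82296
Perpetuity value at year 3: £5,260.00 / 0.067 = 78507.46269
PV of perpetuity: 78507.46269 / (1+0.067)^3 = 64627.54864
Total PV = 23062.82296 + 64627.54864 = 87690.37160

£87690.37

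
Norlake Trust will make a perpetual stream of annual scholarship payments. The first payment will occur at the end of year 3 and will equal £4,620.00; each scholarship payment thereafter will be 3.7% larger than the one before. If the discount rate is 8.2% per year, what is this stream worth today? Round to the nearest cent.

Value at end of year 2: C₁ / (r − g) = £4,620.00 / (0.082 − 0.037) = £102,666.6667
Discount to today: PV = £102,666.6667 / (1 + 0.082)^2 = £102,666.6667 / 1.170724 = £87,695.02

£87695.02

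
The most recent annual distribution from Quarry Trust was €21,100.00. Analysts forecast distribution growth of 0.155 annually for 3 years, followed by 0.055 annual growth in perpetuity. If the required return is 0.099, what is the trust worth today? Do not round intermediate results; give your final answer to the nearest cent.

D_1 = 24370.50000
D_2 = 28147.92750
D_3 = 32510.85626
Terminal value at year 3: TV = D_3×(1+g_2)/(r−g_2) = 34298.95336/0.044 = 779521.66720
P_0 = D_1/(1+r)^1 + D_2/(1+r)^2 + D_3/(1+r)^3 + TV/(1+r)^3
    = 22175.15924 + 23305.10366 + 24492.62486 + 587266.34609 = 657239.23384

€657239.23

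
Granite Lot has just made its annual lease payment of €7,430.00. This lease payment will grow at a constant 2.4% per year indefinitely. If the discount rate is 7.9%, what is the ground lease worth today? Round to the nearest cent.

D₁ = D₀ × (1 + g) = €7,430.00 × 1.024 = €7,608.3200
Growing perpetuity: P = D₁ / (r − g) = €7,608.3200 / (0.079 − 0.024) = €138,333.09

€138333.09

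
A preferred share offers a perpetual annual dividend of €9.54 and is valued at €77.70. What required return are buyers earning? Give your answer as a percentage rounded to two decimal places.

12.28%

P = C/r ⇒ r = C/P = €9.54/€77.70 = 0.122780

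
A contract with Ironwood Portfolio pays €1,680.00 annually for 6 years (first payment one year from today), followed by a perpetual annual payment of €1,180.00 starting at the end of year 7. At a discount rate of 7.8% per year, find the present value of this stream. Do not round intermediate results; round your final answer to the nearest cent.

€17453.74

PV of 6-year annuity: €1,680.00 × [1 − (1+0.078)^−6] / 0.078 = 7813.78512
Perpetuity value at year 6: €1,180.00 / 0.078 = 15128.20513
PV of perpetuity: 15128.20513 / (1+0.078)^6 = 9639.95129
Total PV = 7813.78512 + 9639.95129 = 17453.73641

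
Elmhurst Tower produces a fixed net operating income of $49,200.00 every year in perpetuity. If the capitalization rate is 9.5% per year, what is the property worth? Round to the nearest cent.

$517894.74

Level perpetuity: PV = C / r = $49,200.00 / 0.095 = $517,894.74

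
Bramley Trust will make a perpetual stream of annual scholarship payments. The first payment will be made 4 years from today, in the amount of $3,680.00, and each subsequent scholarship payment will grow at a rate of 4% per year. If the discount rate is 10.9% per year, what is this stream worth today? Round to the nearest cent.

$39102.46

Value at end of year 3: C₁ / (r − g) = $3,680.00 / (0.109 − 0.04) = $53,333.3333
Discount to today: PV = $53,333.3333 / (1 + 0.109)^3 = $53,333.3333 / 1.363938 = $39,102.46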